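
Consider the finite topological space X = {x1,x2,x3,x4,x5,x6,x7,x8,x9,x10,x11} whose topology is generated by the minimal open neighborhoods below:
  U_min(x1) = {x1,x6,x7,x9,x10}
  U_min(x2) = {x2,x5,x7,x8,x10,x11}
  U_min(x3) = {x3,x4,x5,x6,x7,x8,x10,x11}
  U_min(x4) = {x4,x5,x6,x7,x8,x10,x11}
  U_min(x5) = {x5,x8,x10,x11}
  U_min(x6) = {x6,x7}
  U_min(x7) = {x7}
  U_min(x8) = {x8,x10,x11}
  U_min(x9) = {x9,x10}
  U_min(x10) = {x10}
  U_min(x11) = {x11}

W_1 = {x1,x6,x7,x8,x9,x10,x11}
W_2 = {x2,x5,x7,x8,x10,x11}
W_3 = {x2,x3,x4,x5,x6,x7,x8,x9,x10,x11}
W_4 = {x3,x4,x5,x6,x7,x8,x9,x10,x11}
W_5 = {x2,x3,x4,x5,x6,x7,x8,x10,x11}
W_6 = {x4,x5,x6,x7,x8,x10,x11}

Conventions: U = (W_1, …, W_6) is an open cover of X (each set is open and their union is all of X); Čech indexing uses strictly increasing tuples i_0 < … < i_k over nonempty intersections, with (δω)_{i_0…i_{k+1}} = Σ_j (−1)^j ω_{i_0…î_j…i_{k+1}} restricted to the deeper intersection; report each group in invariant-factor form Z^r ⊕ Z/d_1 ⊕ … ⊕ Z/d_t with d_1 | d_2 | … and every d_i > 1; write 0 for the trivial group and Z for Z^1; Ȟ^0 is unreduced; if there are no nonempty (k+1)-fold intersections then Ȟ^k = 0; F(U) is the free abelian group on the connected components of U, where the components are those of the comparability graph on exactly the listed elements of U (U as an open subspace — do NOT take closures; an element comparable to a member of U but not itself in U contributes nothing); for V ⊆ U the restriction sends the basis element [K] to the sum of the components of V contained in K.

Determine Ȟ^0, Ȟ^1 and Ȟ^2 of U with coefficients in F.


Ȟ^0 ≅ Z, Ȟ^1 ≅ Z, Ȟ^2 ≅ 0

nerve of the cover:
  W12={x7,x8,x10,x11} W13={x6,x7,x8,x9,x10,x11} W14={x6,x7,x8,x9,x10,x11} W15={x6,x7,x8,x10,x11} W16={x6,x7,x8,x10,x11} W23={x2,x5,x7,x8,x10,x11} W24={x5,x7,x8,x10,x11} W25={x2,x5,x7,x8,x10,x11} W26={x5,x7,x8,x10,x11} W34={x3,x4,x5,x6,x7,x8,x9,x10,x11} W35={x2,x3,x4,x5,x6,x7,x8,x10,x11} W36={x4,x5,x6,x7,x8,x10,x11} W45={x3,x4,x5,x6,x7,x8,x10,x11} W46={x4,x5,x6,x7,x8,x10,x11} W56={x4,x5,x6,x7,x8,x10,x11}
  W123={x7,x8,x10,x11} W124={x7,x8,x10,x11} W125={x7,x8,x10,x11} W126={x7,x8,x10,x11} W134={x6,x7,x8,x9,x10,x11} W135={x6,x7,x8,x10,x11} W136={x6,x7,x8,x10,x11} W145={x6,x7,x8,x10,x11} W146={x6,x7,x8,x10,x11} W156={x6,x7,x8,x10,x11} W234={x5,x7,x8,x10,x11} W235={x2,x5,x7,x8,x10,x11} W236={x5,x7,x8,x10,x11} W245={x5,x7,x8,x10,x11} W246={x5,x7,x8,x10,x11} W256={x5,x7,x8,x10,x11} W345={x3,x4,x5,x6,x7,x8,x10,x11} W346={x4,x5,x6,x7,x8,x10,x11} W356={x4,x5,x6,x7,x8,x10,x11} W456={x4,x5,x6,x7,x8,x10,x11}
  W1234={x7,x8,x10,x11} W1235={x7,x8,x10,x11} W1236={x7,x8,x10,x11} W1245={x7,x8,x10,x11} W1246={x7,x8,x10,x11} W1256={x7,x8,x10,x11} W1345={x6,x7,x8,x10,x11} W1346={x6,x7,x8,x10,x11} W1356={x6,x7,x8,x10,x11} W1456={x6,x7,x8,x10,x11} W2345={x5,x7,x8,x10,x11} W2346={x5,x7,x8,x10,x11} W2356={x5,x7,x8,x10,x11} W2456={x5,x7,x8,x10,x11} W3456={x4,x5,x6,x7,x8,x10,x11}
  W12345={x7,x8,x10,x11} W12346={x7,x8,x10,x11} W12356={x7,x8,x10,x11} W12456={x7,x8,x10,x11} W13456={x6,x7,x8,x10,x11} W23456={x5,x7,x8,x10,x11}
  W123456={x7,x8,x10,x11}
components per intersection:
  W1: {x1,x6,x7,x8,x9,x10,x11}
  W2: {x2,x5,x7,x8,x10,x11}
  W3: {x2,x3,x4,x5,x6,x7,x8,x9,x10,x11}
  W4: {x3,x4,x5,x6,x7,x8,x9,x10,x11}
  W5: {x2,x3,x4,x5,x6,x7,x8,x10,x11}
  W6: {x4,x5,x6,x7,x8,x10,x11}
  W12: {x7} {x8,x10,x11}
  W13: {x6,x7} {x8,x9,x10,x11}
  W14: {x6,x7} {x8,x9,x10,x11}
  W15: {x6,x7} {x8,x10,x11}
  W16: {x6,x7} {x8,x10,x11}
  W23: {x2,x5,x7,x8,x10,x11}
  W24: {x5,x8,x10,x11} {x7}
  W25: {x2,x5,x7,x8,x10,x11}
  W26: {x5,x8,x10,x11} {x7}
  W34: {x3,x4,x5,x6,x7,x8,x9,x10,x11}
  W35: {x2,x3,x4,x5,x6,x7,x8,x10,x11}
  W36: {x4,x5,x6,x7,x8,x10,x11}
  W45: {x3,x4,x5,x6,x7,x8,x10,x11}
  W46: {x4,x5,x6,x7,x8,x10,x11}
  W56: {x4,x5,x6,x7,x8,x10,x11}
  W123: {x7} {x8,x10,x11}
  W124: {x7} {x8,x10,x11}
  W125: {x7} {x8,x10,x11}
  W126: {x7} {x8,x10,x11}
  W134: {x6,x7} {x8,x9,x10,x11}
  W135: {x6,x7} {x8,x10,x11}
  W136: {x6,x7} {x8,x10,x11}
  W145: {x6,x7} {x8,x10,x11}
  W146: {x6,x7} {x8,x10,x11}
  W156: {x6,x7} {x8,x10,x11}
  W234: {x5,x8,x10,x11} {x7}
  W235: {x2,x5,x7,x8,x10,x11}
  W236: {x5,x8,x10,x11} {x7}
  W245: {x5,x8,x10,x11} {x7}
  W246: {x5,x8,x10,x11} {x7}
  W256: {x5,x8,x10,x11} {x7}
  W345: {x3,x4,x5,x6,x7,x8,x10,x11}
  W346: {x4,x5,x6,x7,x8,x10,x11}
  W356: {x4,x5,x6,x7,x8,x10,x11}
  W456: {x4,x5,x6,x7,x8,x10,x11}
  W1234: {x7} {x8,x10,x11}
  W1235: {x7} {x8,x10,x11}
  W1236: {x7} {x8,x10,x11}
  W1245: {x7} {x8,x10,x11}
  W1246: {x7} {x8,x10,x11}
  W1256: {x7} {x8,x10,x11}
  W1345: {x6,x7} {x8,x10,x11}
  W1346: {x6,x7} {x8,x10,x11}
  W1356: {x6,x7} {x8,x10,x11}
  W1456: {x6,x7} {x8,x10,x11}
  W2345: {x5,x8,x10,x11} {x7}
  W2346: {x5,x8,x10,x11} {x7}
  W2356: {x5,x8,x10,x11} {x7}
  W2456: {x5,x8,x10,x11} {x7}
  W3456: {x4,x5,x6,x7,x8,x10,x11}
  W12345: {x7} {x8,x10,x11}
  W12346: {x7} {x8,x10,x11}
  W12356: {x7} {x8,x10,x11}
  W12456: {x7} {x8,x10,x11}
  W13456: {x6,x7} {x8,x10,x11}
  W23456: {x5,x8,x10,x11} {x7}
  W123456: {x7} {x8,x10,x11}
C dims 6,22,35,29; δ0: rk 5, SNF 1^5; δ1: rk 16, SNF 1^16; δ2: rk 19, SNF 1^19
Ȟ^0 = (6 − 5) − 0 = 1, so Ȟ^0 ≅ Z
Ȟ^1 = (22 − 16) − 5 = 1, so Ȟ^1 ≅ Z
Ȟ^2 = (35 − 19) − 16 = 0, so Ȟ^2 ≅ 0


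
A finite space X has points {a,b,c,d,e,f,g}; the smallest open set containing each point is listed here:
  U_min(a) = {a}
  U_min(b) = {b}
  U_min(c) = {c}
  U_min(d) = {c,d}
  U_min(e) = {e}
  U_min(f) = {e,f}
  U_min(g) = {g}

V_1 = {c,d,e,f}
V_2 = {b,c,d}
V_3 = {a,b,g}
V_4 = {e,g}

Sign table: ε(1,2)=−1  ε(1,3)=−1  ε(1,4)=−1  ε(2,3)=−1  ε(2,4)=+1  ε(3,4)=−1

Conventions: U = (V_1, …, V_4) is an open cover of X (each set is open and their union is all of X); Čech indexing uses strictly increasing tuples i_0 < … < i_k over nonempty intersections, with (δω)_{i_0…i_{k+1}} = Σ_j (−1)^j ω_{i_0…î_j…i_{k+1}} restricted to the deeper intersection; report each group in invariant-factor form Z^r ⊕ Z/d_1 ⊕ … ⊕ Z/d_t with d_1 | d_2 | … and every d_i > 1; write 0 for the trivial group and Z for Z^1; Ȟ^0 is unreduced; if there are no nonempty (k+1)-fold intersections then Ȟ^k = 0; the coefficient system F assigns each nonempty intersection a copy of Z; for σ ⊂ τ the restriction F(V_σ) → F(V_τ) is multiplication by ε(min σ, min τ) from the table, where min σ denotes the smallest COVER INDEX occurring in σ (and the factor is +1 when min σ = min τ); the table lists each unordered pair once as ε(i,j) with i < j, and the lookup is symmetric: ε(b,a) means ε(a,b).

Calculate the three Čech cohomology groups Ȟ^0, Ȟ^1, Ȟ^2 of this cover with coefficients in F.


nonempty overlaps:
  V12={c,d} V14={e} V23={b} V34={g}
C dims 4,4; δ0: rk 3, SNF 1^3
degree 0: 4−3−0 = 1 → Ȟ^0 ≅ Z
degree 1: 4−0−3 = 1 → Ȟ^1 ≅ Z
degree 2: 0−0−0 = 0 → Ȟ^2 ≅ 0

Ȟ^0(U;F) ≅ Z, Ȟ^1(U;F) ≅ Z and Ȟ^2(U;F) ≅ 0


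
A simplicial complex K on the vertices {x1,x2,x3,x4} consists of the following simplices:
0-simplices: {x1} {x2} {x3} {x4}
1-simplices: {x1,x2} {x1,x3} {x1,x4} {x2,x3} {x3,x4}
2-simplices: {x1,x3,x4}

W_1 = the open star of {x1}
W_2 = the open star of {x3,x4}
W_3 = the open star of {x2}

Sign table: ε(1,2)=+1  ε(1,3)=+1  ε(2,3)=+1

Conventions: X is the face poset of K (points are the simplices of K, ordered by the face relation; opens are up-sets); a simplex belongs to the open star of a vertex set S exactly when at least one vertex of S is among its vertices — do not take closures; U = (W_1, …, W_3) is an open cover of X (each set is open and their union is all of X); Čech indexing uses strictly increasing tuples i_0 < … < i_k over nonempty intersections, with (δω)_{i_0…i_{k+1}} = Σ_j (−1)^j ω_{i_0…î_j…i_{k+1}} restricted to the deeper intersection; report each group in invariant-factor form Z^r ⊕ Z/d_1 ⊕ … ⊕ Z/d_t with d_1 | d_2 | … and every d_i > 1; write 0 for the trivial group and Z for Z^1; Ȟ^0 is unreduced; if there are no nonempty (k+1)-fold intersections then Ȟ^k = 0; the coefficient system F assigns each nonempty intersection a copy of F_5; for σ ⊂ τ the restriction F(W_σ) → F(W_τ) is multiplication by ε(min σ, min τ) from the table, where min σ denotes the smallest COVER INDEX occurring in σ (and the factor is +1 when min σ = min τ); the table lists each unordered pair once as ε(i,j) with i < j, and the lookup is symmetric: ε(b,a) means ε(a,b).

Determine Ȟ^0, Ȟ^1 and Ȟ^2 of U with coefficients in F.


Ȟ^0 ≅ Z/5,  Ȟ^1 ≅ Z/5,  Ȟ^2 ≅ 0

nonempty overlaps:
  W1={{x1},{x1,x2},{x1,x3},{x1,x4},{x1,x3,x4}} W2={{x3},{x4},{x1,x3},{x1,x4},{x2,x3},{x3,x4},{x1,x3,x4}} W3={{x2},{x1,x2},{x2,x3}}
  W12={{x1,x3},{x1,x4},{x1,x3,x4}} W13={{x1,x2}} W23={{x2,x3}}
C dims 3,3; δ0: rk_F5 2
degree 0: 3−2−0 = 1 → Ȟ^0 ≅ Z/5
degree 1: 3−0−2 = 1 → Ȟ^1 ≅ Z/5
degree 2: 0−0−0 = 0 → Ȟ^2 ≅ 0


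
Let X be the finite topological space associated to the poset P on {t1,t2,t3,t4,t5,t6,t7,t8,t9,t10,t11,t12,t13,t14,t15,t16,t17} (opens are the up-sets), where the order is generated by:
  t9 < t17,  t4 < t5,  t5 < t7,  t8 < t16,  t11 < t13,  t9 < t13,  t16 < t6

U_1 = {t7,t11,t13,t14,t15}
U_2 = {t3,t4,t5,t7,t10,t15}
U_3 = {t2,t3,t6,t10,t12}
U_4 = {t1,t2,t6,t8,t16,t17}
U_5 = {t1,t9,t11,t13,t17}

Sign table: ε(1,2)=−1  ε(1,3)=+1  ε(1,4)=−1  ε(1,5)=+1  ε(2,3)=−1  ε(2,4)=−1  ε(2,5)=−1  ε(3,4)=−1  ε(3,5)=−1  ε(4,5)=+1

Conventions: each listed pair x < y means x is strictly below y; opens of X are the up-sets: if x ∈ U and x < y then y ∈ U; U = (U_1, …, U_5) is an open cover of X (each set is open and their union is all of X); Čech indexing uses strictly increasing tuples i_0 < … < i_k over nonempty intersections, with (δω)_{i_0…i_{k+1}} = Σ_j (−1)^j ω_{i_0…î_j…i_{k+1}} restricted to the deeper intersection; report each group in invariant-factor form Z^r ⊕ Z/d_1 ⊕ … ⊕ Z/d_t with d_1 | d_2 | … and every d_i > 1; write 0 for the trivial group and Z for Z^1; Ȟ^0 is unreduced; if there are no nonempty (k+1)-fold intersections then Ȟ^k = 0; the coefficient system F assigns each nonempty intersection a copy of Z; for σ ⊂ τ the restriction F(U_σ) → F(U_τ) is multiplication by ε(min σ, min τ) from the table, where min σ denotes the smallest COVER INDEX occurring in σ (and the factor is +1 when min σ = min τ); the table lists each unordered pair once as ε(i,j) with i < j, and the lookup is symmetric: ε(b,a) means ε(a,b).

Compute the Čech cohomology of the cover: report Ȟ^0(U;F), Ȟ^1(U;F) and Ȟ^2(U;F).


nerve simplices:
  U12={t7,t15} U15={t11,t13} U23={t3,t10} U34={t2,t6} U45={t1,t17}
C dims 5,5; δ0: rk 5, SNF 1^4·2
degree 0: 5−5−0 = 0 → Ȟ^0 ≅ 0
degree 1: 5−0−5 = 0 plus torsion [2] → Ȟ^1 ≅ Z/2
degree 2: 0−0−0 = 0 → Ȟ^2 ≅ 0

Ȟ^0 = 0, Ȟ^1 = Z/2 and Ȟ^2 = 0


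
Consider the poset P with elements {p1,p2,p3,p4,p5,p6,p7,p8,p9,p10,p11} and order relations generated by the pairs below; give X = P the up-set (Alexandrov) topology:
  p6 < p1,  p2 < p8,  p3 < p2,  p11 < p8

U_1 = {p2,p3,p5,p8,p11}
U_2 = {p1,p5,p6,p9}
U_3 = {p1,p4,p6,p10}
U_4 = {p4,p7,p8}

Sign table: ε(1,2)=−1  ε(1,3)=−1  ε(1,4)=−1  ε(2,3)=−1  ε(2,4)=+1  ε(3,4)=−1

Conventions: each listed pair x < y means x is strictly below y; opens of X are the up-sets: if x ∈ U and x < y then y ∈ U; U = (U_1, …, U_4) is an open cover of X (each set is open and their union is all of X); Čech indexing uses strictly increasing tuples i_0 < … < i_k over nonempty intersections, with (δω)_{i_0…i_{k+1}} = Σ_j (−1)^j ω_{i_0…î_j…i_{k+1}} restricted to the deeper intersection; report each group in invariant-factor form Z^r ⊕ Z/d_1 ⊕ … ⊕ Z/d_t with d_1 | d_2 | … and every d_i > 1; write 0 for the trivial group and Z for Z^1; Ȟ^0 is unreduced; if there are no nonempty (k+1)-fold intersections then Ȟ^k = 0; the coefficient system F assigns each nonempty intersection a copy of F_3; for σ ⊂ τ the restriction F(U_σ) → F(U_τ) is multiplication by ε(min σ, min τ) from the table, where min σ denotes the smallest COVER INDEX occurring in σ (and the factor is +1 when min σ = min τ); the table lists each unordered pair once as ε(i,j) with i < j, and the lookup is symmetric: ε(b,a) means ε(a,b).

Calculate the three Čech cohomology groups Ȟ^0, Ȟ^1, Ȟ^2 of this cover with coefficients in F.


Ȟ^0 = Z/3, Ȟ^1 = Z/3 and Ȟ^2 = 0

nerve simplices:
  U12={p5} U14={p8} U23={p1,p6} U34={p4}
C dims 4,4; δ0: rk_F3 3
degree 0: 4−3−0 = 1 → Ȟ^0 ≅ Z/3
degree 1: 4−0−3 = 1 → Ȟ^1 ≅ Z/3
degree 2: 0−0−0 = 0 → Ȟ^2 ≅ 0


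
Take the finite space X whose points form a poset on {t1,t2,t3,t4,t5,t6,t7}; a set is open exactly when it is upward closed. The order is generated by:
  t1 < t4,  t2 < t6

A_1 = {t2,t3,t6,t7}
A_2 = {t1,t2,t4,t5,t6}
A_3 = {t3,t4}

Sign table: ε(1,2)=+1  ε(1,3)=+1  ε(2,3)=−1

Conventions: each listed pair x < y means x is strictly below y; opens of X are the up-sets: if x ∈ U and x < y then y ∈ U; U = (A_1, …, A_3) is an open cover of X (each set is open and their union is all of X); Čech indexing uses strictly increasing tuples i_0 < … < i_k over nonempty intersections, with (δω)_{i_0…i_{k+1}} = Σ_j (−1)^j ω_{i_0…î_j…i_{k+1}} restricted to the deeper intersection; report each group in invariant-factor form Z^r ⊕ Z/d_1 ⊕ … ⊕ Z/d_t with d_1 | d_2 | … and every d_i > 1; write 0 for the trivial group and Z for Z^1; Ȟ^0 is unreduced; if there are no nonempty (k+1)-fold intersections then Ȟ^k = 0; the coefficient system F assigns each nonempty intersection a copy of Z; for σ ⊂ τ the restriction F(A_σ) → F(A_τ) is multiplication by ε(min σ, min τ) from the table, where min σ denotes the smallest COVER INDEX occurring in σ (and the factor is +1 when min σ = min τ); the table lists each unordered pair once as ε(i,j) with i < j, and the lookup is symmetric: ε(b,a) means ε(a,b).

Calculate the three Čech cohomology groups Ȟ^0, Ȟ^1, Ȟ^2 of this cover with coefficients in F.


Ȟ^0 ≅ 0; Ȟ^1 ≅ Z/2; Ȟ^2 ≅ 0

nonempty intersections:
  A12={t2,t6} A13={t3} A23={t4}
C dims 3,3; δ0: rk 3, SNF 1^2·2
Ȟ^0: (3−3)−0=0 ⇒ 0
Ȟ^1: (3−0)−3=0 plus torsion [2] ⇒ Z/2
Ȟ^2: (0−0)−0=0 ⇒ 0


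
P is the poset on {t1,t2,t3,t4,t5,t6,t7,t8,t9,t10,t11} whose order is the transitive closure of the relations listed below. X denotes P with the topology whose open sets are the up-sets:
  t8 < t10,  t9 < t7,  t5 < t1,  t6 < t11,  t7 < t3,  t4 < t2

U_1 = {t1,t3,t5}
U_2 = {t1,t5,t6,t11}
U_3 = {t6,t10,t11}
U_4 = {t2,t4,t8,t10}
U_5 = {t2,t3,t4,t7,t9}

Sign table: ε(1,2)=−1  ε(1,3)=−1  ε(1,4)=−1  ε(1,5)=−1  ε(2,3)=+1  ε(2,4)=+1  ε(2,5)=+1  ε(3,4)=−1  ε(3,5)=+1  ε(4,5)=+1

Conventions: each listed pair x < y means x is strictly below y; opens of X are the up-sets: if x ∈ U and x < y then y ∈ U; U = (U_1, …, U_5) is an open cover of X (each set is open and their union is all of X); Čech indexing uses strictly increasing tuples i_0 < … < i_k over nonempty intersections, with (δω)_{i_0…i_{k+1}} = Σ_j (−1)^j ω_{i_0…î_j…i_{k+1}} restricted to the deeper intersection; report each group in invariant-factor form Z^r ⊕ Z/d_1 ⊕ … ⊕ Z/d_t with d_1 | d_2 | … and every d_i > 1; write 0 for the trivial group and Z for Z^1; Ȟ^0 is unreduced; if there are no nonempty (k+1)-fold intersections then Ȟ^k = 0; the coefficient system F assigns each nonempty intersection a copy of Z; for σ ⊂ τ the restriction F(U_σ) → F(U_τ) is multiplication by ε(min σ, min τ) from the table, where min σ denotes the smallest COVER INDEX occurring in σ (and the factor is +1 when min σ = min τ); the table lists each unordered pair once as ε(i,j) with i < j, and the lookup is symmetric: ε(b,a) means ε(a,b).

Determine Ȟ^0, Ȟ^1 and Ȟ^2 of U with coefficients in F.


Ȟ^0 = 0, Ȟ^1 = Z/2, Ȟ^2 = 0

nerve simplices:
  U12={t1,t5} U15={t3} U23={t6,t11} U34={t10} U45={t2,t4}
C dims 5,5; δ0: rk 5, SNF 1^4·2
degree 0: 5−5−0 = 0 → Ȟ^0 ≅ 0
degree 1: 5−0−5 = 0 plus torsion [2] → Ȟ^1 ≅ Z/2
degree 2: 0−0−0 = 0 → Ȟ^2 ≅ 0


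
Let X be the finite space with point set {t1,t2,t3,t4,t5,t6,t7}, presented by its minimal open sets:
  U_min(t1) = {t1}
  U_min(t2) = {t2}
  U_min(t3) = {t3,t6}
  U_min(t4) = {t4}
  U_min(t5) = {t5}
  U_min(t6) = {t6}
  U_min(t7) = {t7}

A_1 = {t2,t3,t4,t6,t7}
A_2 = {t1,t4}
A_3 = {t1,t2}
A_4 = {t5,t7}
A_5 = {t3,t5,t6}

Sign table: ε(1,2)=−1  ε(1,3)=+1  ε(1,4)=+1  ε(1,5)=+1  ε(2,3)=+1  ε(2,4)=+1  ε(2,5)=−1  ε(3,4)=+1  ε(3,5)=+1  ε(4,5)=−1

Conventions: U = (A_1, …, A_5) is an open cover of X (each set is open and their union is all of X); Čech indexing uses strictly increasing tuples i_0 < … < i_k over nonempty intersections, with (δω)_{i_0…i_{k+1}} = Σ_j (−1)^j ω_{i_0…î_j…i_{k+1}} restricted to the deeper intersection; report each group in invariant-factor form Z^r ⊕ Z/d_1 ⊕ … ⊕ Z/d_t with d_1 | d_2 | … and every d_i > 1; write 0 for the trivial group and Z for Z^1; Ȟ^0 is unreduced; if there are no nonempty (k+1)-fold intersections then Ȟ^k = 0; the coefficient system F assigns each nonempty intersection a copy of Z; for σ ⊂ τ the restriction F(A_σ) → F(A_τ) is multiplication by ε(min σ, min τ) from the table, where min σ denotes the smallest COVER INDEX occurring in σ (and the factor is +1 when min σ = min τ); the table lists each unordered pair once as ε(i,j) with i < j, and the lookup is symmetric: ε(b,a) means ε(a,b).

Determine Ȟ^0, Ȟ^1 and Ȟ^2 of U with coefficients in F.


nonempty overlaps:
  A12={t4} A13={t2} A14={t7} A15={t3,t6} A23={t1} A45={t5}
C dims 5,6; δ0: rk 5, SNF 1^4·2
degree 0: 5−5−0 = 0 → Ȟ^0 ≅ 0
degree 1: 6−0−5 = 1 plus torsion [2] → Ȟ^1 ≅ Z ⊕ Z/2
degree 2: 0−0−0 = 0 → Ȟ^2 ≅ 0

Ȟ^0 ≅ 0,  Ȟ^1 ≅ Z ⊕ Z/2,  Ȟ^2 ≅ 0


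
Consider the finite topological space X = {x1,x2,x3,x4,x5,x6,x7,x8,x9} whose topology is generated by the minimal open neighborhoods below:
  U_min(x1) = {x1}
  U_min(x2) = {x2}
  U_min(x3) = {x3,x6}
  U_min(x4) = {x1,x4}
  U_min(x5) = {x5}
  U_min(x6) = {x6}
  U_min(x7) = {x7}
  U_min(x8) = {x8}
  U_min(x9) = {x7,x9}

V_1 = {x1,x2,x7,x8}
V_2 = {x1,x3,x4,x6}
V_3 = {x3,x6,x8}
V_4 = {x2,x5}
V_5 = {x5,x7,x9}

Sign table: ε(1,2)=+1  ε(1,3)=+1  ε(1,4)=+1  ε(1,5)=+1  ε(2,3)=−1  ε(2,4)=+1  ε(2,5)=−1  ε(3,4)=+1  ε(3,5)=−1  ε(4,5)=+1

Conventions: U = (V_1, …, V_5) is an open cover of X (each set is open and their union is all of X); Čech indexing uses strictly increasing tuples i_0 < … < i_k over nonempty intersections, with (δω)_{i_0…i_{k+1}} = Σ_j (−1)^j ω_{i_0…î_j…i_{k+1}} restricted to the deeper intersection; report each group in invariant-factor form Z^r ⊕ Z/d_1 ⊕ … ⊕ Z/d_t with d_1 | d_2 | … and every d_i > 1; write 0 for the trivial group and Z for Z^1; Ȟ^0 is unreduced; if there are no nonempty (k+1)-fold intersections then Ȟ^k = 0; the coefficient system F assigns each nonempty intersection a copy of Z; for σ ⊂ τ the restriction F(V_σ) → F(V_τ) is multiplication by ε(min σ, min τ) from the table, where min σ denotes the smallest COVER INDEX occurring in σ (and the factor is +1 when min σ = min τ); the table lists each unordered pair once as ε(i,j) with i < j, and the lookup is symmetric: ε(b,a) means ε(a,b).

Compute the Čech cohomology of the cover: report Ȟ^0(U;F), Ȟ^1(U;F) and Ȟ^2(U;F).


nerve of the cover:
  V12={x1} V13={x8} V14={x2} V15={x7} V23={x3,x6} V45={x5}
C dims 5,6; δ0: rk 5, SNF 1^4·2
Ȟ^0 = (5 − 5) − 0 = 0, so Ȟ^0 ≅ 0
Ȟ^1 = (6 − 0) − 5 = 1 plus torsion [2], so Ȟ^1 ≅ Z ⊕ Z/2
Ȟ^2 = (0 − 0) − 0 = 0, so Ȟ^2 ≅ 0

Ȟ^0 = 0,  Ȟ^1 = Z ⊕ Z/2,  Ȟ^2 = 0


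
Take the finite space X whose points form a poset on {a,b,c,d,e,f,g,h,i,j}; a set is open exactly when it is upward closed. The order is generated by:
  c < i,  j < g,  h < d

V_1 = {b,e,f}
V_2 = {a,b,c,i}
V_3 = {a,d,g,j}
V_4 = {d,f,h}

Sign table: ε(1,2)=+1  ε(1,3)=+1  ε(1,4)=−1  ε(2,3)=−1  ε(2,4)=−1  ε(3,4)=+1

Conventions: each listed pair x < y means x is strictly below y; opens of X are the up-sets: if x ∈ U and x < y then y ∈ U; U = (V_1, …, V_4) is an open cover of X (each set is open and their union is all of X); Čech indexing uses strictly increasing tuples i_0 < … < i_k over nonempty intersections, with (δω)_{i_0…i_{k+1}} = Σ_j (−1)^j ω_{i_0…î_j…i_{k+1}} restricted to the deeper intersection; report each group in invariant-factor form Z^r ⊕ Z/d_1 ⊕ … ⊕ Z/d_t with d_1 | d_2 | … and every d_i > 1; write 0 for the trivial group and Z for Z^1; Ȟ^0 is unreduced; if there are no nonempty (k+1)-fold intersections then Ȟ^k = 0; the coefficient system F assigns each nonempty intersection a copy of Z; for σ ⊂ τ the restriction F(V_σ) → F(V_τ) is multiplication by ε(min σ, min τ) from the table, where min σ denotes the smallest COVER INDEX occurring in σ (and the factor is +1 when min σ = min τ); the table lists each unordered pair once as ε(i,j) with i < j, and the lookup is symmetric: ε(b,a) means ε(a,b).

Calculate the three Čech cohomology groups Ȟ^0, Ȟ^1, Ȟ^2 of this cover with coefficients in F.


Ȟ^0(U;F) ≅ Z, Ȟ^1(U;F) ≅ Z and Ȟ^2(U;F) ≅ 0

cover nerve:
  V12={b} V14={f} V23={a} V34={d}
C dims 4,4; δ0: rk 3, SNF 1^3
Ȟ^0: (4−3)−0=1 ⇒ Z
Ȟ^1: (4−0)−3=1 ⇒ Z
Ȟ^2: (0−0)−0=0 ⇒ 0


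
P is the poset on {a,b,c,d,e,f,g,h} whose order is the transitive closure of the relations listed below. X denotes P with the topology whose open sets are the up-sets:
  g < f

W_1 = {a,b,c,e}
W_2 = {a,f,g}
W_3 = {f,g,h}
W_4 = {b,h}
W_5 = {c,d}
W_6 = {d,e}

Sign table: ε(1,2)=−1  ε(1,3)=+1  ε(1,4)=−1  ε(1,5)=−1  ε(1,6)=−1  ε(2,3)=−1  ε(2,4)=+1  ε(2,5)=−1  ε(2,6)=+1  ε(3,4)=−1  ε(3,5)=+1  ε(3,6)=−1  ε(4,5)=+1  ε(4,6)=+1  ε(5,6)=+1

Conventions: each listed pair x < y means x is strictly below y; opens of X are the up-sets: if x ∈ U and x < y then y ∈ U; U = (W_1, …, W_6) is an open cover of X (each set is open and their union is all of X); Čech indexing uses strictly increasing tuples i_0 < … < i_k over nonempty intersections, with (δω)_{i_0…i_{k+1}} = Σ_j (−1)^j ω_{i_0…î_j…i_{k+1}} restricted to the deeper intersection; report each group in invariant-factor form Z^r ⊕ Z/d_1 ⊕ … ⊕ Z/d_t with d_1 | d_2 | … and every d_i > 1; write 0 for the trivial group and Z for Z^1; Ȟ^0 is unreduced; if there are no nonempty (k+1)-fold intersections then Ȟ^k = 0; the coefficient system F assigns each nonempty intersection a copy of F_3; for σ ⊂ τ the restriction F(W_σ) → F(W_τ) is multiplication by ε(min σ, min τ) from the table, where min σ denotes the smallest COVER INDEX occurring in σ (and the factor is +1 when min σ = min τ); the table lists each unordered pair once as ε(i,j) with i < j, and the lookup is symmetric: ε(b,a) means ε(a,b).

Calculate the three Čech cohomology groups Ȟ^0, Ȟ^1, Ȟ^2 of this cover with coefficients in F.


nonempty intersections:
  W12={a} W14={b} W15={c} W16={e} W23={f,g} W34={h} W56={d}
C dims 6,7; δ0: rk_F3 5
Ȟ^0: (6−5)−0=1 ⇒ Z/3
Ȟ^1: (7−0)−5=2 ⇒ Z/3 ⊕ Z/3
Ȟ^2: (0−0)−0=0 ⇒ 0

Ȟ^0(U;F) ≅ Z/3,  Ȟ^1(U;F) ≅ Z/3 ⊕ Z/3,  Ȟ^2(U;F) ≅ 0


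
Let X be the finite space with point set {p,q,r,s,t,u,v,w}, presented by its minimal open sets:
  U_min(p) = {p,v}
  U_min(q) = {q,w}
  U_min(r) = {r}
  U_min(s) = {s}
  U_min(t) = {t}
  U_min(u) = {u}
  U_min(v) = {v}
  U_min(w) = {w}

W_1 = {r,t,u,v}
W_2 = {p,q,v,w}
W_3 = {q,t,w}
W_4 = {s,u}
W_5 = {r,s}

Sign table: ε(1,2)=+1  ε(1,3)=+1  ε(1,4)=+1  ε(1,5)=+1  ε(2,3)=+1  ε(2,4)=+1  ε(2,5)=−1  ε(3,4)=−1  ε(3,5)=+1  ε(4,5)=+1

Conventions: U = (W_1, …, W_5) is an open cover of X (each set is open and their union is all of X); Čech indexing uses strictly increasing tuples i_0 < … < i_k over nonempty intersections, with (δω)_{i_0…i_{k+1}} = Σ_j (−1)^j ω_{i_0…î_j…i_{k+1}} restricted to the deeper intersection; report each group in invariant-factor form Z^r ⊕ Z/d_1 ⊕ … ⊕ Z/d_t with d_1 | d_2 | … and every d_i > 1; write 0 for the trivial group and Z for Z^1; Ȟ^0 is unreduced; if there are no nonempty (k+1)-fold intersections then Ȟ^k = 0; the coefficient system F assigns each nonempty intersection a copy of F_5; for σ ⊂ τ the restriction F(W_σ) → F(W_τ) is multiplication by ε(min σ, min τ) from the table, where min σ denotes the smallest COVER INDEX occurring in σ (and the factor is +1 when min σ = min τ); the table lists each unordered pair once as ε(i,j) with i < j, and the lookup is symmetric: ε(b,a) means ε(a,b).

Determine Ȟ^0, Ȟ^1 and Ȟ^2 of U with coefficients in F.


nonempty overlaps:
  W12={v} W13={t} W14={u} W15={r} W23={q,w} W45={s}
C dims 5,6; δ0: rk_F5 4
degree 0: 5−4−0 = 1 → Ȟ^0 ≅ Z/5
degree 1: 6−0−4 = 2 → Ȟ^1 ≅ Z/5 ⊕ Z/5
degree 2: 0−0−0 = 0 → Ȟ^2 ≅ 0

Ȟ^0 ≅ Z/5, Ȟ^1 ≅ Z/5 ⊕ Z/5, Ȟ^2 ≅ 0


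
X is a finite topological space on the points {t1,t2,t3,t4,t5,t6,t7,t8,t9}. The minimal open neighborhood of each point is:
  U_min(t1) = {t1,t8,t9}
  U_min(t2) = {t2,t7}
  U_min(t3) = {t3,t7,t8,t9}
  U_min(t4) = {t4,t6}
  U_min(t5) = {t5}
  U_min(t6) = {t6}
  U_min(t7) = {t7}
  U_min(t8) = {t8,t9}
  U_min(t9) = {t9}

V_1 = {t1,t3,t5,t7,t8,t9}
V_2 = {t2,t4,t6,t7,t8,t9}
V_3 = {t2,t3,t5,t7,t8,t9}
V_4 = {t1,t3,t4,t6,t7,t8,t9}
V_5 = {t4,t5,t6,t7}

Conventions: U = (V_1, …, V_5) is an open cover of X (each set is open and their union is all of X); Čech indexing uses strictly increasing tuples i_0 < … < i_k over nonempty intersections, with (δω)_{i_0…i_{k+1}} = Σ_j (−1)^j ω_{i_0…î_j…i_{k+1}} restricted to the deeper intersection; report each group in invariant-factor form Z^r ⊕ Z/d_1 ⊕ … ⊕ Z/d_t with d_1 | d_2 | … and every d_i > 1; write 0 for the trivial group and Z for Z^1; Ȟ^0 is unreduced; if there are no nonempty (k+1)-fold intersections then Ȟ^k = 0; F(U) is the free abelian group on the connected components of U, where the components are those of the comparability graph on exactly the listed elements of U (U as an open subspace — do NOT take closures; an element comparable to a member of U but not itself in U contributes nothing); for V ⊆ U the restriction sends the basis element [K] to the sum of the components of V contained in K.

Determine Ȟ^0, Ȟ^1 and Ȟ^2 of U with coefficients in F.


nonempty overlaps:
  V12={t7,t8,t9} V13={t3,t5,t7,t8,t9} V14={t1,t3,t7,t8,t9} V15={t5,t7} V23={t2,t7,t8,t9} V24={t4,t6,t7,t8,t9} V25={t4,t6,t7} V34={t3,t7,t8,t9} V35={t5,t7} V45={t4,t6,t7}
  V123={t7,t8,t9} V124={t7,t8,t9} V125={t7} V134={t3,t7,t8,t9} V135={t5,t7} V145={t7} V234={t7,t8,t9} V235={t7} V245={t4,t6,t7} V345={t7}
  V1234={t7,t8,t9} V1235={t7} V1245={t7} V1345={t7} V2345={t7}
  V12345={t7}
components per intersection:
  V1: {t1,t3,t7,t8,t9} {t5}
  V2: {t2,t7} {t4,t6} {t8,t9}
  V3: {t2,t3,t7,t8,t9} {t5}
  V4: {t1,t3,t7,t8,t9} {t4,t6}
  V5: {t4,t6} {t5} {t7}
  V12: {t7} {t8,t9}
  V13: {t3,t7,t8,t9} {t5}
  V14: {t1,t3,t7,t8,t9}
  V15: {t5} {t7}
  V23: {t2,t7} {t8,t9}
  V24: {t4,t6} {t7} {t8,t9}
  V25: {t4,t6} {t7}
  V34: {t3,t7,t8,t9}
  V35: {t5} {t7}
  V45: {t4,t6} {t7}
  V123: {t7} {t8,t9}
  V124: {t7} {t8,t9}
  V125: {t7}
  V134: {t3,t7,t8,t9}
  V135: {t5} {t7}
  V145: {t7}
  V234: {t7} {t8,t9}
  V235: {t7}
  V245: {t4,t6} {t7}
  V345: {t7}
  V1234: {t7} {t8,t9}
  V1235: {t7}
  V1245: {t7}
  V1345: {t7}
  V2345: {t7}
  V12345: {t7}
C dims 12,19,15,6; δ0: rk 9, SNF 1^9; δ1: rk 10, SNF 1^10; δ2: rk 5, SNF 1^5
degree 0: 12−9−0 = 3 → Ȟ^0 ≅ Z^3
degree 1: 19−10−9 = 0 → Ȟ^1 ≅ 0
degree 2: 15−5−10 = 0 → Ȟ^2 ≅ 0

Ȟ^0 ≅ Z^3,  Ȟ^1 ≅ 0,  Ȟ^2 ≅ 0


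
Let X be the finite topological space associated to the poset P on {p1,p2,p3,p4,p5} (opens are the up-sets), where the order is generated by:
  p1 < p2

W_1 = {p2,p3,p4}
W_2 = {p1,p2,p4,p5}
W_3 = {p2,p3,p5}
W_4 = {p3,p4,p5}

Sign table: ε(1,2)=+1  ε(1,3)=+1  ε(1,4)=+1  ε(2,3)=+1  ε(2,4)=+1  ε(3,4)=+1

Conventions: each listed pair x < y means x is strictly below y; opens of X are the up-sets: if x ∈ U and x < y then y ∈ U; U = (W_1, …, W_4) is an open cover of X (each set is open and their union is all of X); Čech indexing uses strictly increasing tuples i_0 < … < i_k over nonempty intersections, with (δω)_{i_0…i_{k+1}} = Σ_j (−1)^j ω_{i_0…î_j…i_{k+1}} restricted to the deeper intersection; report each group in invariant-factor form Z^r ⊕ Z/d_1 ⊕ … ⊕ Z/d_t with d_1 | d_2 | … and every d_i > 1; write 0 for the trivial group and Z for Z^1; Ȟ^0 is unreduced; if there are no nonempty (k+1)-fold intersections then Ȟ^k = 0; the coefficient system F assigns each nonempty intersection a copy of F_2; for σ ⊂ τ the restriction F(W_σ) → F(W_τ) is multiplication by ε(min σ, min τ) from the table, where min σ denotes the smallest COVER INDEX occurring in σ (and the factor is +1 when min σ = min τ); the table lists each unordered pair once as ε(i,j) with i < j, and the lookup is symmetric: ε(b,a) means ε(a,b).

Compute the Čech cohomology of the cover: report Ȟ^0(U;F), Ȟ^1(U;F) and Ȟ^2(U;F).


Ȟ^0(U;F) ≅ Z/2, Ȟ^1(U;F) ≅ 0, Ȟ^2(U;F) ≅ Z/2

intersection data:
  W12={p2,p4} W13={p2,p3} W14={p3,p4} W23={p2,p5} W24={p4,p5} W34={p3,p5}
  W123={p2} W124={p4} W134={p3} W234={p5}
C dims 4,6,4; δ0: rk_F2 3; δ1: rk_F2 3
Ȟ^0 = (4 − 3) − 0 = 1, so Ȟ^0 ≅ Z/2
Ȟ^1 = (6 − 3) − 3 = 0, so Ȟ^1 ≅ 0
Ȟ^2 = (4 − 0) − 3 = 1, so Ȟ^2 ≅ Z/2


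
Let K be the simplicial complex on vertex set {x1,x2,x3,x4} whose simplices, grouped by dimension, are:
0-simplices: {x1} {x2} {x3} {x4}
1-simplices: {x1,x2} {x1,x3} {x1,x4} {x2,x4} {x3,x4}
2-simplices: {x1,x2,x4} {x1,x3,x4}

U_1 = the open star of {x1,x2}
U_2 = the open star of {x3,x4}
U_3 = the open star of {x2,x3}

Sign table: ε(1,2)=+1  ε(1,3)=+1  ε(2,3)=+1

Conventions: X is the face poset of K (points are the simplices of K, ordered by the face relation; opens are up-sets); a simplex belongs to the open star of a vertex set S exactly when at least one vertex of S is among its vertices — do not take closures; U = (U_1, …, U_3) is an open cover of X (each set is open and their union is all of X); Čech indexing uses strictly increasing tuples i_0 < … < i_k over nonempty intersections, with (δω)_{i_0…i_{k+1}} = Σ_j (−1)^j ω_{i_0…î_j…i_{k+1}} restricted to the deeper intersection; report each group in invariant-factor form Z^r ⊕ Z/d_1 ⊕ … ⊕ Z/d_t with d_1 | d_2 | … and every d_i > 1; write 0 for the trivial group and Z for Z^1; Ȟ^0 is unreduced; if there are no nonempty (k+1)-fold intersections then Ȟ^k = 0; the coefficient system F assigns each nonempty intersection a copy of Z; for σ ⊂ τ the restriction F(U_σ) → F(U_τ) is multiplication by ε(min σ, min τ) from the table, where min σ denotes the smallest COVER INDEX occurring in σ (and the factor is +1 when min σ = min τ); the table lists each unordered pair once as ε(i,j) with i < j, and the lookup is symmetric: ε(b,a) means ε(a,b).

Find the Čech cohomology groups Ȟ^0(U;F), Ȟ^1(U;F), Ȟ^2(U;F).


nonempty overlaps:
  U1={{x1},{x2},{x1,x2},{x1,x3},{x1,x4},{x2,x4},{x1,x2,x4},{x1,x3,x4}} U2={{x3},{x4},{x1,x3},{x1,x4},{x2,x4},{x3,x4},{x1,x2,x4},{x1,x3,x4}} U3={{x2},{x3},{x1,x2},{x1,x3},{x2,x4},{x3,x4},{x1,x2,x4},{x1,x3,x4}}
  U12={{x1,x3},{x1,x4},{x2,x4},{x1,x2,x4},{x1,x3,x4}} U13={{x2},{x1,x2},{x1,x3},{x2,x4},{x1,x2,x4},{x1,x3,x4}} U23={{x3},{x1,x3},{x2,x4},{x3,x4},{x1,x2,x4},{x1,x3,x4}}
  U123={{x1,x3},{x2,x4},{x1,x2,x4},{x1,x3,x4}}
C dims 3,3,1; δ0: rk 2, SNF 1^2; δ1: rk 1, SNF 1^1
degree 0: 3−2−0 = 1 → Ȟ^0 ≅ Z
degree 1: 3−1−2 = 0 → Ȟ^1 ≅ 0
degree 2: 1−0−1 = 0 → Ȟ^2 ≅ 0

Ȟ^0(U;F) ≅ Z,  Ȟ^1(U;F) ≅ 0,  Ȟ^2(U;F) ≅ 0


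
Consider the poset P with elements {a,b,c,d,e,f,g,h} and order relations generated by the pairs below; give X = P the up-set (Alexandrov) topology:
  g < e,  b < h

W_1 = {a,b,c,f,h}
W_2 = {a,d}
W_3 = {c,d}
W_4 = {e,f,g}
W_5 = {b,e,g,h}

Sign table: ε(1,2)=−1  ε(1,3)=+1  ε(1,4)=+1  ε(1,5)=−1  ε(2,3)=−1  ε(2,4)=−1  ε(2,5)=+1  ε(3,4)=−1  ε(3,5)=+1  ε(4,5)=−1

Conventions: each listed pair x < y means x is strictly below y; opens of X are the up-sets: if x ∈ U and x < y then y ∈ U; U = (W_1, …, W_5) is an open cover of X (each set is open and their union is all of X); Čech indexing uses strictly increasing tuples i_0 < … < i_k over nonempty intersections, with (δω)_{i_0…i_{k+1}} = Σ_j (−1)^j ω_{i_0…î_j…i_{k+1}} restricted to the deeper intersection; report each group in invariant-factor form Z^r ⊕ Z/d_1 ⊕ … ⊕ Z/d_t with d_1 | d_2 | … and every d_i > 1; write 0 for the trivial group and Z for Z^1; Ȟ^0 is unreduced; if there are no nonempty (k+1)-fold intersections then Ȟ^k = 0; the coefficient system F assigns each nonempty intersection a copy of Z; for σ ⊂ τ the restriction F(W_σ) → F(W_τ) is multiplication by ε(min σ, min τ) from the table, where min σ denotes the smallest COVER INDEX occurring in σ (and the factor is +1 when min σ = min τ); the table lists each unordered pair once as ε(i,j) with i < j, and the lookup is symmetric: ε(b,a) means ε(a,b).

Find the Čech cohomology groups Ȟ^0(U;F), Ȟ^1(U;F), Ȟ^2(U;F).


Ȟ^0 = Z; Ȟ^1 = Z^2; Ȟ^2 = 0

cover nerve:
  W12={a} W13={c} W14={f} W15={b,h} W23={d} W45={e,g}
C dims 5,6; δ0: rk 4, SNF 1^4
Ȟ^0: (5−4)−0=1 ⇒ Z
Ȟ^1: (6−0)−4=2 ⇒ Z^2
Ȟ^2: (0−0)−0=0 ⇒ 0


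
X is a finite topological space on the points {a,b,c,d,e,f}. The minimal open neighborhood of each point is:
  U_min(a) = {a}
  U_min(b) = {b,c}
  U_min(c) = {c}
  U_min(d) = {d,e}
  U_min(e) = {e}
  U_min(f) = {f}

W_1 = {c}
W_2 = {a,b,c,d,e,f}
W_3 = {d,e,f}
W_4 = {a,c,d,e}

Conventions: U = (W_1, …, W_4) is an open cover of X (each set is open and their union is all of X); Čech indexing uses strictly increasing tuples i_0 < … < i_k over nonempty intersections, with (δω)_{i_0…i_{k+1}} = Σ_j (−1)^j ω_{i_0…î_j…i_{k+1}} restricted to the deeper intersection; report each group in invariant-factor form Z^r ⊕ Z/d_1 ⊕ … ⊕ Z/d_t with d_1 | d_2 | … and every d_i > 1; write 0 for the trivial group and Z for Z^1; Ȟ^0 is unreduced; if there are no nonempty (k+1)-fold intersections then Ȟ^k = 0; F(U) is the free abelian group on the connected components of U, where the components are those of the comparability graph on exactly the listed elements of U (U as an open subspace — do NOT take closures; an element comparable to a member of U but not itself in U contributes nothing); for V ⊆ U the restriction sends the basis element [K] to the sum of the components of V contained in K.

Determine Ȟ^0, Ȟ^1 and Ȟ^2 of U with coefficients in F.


Ȟ^0 ≅ Z^4, Ȟ^1 ≅ 0 and Ȟ^2 ≅ 0

nonempty intersections:
  W12={c} W14={c} W23={d,e,f} W24={a,c,d,e} W34={d,e}
  W124={c} W234={d,e}
components per intersection:
  W1: {c}
  W2: {a} {b,c} {d,e} {f}
  W3: {d,e} {f}
  W4: {a} {c} {d,e}
  W12: {c}
  W14: {c}
  W23: {d,e} {f}
  W24: {a} {c} {d,e}
  W34: {d,e}
  W124: {c}
  W234: {d,e}
C dims 10,8,2; δ0: rk 6, SNF 1^6; δ1: rk 2, SNF 1^2
Ȟ^0: (10−6)−0=4 ⇒ Z^4
Ȟ^1: (8−2)−6=0 ⇒ 0
Ȟ^2: (2−0)−2=0 ⇒ 0


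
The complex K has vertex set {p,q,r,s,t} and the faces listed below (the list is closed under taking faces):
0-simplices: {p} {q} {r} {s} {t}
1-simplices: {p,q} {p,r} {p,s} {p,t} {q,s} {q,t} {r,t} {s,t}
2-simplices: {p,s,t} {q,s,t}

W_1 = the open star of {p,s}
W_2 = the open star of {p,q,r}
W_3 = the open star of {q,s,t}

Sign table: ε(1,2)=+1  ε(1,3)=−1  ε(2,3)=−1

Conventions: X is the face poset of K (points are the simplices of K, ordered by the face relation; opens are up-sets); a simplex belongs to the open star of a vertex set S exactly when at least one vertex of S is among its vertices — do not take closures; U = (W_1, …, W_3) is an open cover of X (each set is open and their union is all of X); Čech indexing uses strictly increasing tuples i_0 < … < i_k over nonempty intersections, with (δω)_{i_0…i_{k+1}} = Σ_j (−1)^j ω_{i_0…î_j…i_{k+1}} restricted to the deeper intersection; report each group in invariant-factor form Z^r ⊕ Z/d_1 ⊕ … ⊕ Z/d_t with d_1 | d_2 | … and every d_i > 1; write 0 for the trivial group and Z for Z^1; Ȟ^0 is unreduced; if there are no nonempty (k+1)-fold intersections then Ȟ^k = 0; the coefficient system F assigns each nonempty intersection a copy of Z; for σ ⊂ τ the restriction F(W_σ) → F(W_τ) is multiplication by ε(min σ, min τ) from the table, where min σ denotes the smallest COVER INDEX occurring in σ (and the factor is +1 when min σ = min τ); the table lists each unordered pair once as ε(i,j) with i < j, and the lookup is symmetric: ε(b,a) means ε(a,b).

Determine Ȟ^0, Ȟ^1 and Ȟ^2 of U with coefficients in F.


Ȟ^0 ≅ Z; Ȟ^1 ≅ 0; Ȟ^2 ≅ 0

nerve simplices:
  W1={{p},{s},{p,q},{p,r},{p,s},{p,t},{q,s},{s,t},{p,s,t},{q,s,t}} W2={{p},{q},{r},{p,q},{p,r},{p,s},{p,t},{q,s},{q,t},{r,t},{p,s,t},{q,s,t}} W3={{q},{s},{t},{p,q},{p,s},{p,t},{q,s},{q,t},{r,t},{s,t},{p,s,t},{q,s,t}}
  W12={{p},{p,q},{p,r},{p,s},{p,t},{q,s},{p,s,t},{q,s,t}} W13={{s},{p,q},{p,s},{p,t},{q,s},{s,t},{p,s,t},{q,s,t}} W23={{q},{p,q},{p,s},{p,t},{q,s},{q,t},{r,t},{p,s,t},{q,s,t}}
  W123={{p,q},{p,s},{p,t},{q,s},{p,s,t},{q,s,t}}
C dims 3,3,1; δ0: rk 2, SNF 1^2; δ1: rk 1, SNF 1^1
degree 0: 3−2−0 = 1 → Ȟ^0 ≅ Z
degree 1: 3−1−2 = 0 → Ȟ^1 ≅ 0
degree 2: 1−0−1 = 0 → Ȟ^2 ≅ 0


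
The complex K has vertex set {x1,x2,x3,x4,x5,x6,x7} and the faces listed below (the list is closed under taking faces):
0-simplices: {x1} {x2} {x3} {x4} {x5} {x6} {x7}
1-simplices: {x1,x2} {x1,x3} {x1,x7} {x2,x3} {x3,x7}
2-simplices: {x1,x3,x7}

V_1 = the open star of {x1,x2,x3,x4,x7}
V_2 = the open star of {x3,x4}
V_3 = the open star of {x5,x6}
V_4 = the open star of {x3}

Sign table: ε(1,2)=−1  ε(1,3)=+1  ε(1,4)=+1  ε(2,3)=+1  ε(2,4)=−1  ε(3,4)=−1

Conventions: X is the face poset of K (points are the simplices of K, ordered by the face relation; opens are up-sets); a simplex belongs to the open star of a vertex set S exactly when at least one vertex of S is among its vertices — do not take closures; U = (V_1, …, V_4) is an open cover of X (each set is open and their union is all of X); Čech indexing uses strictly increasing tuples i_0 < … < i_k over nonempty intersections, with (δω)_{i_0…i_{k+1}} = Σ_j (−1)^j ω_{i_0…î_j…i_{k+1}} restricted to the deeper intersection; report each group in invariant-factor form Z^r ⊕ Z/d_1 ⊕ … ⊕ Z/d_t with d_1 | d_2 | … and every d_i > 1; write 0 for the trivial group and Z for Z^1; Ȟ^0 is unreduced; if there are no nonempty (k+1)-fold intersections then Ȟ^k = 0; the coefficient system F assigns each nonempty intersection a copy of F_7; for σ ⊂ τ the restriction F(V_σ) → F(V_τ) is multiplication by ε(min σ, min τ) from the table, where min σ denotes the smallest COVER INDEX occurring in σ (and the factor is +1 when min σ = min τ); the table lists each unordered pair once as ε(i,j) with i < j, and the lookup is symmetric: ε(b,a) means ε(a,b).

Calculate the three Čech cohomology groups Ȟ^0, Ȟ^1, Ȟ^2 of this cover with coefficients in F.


intersection data:
  V1={{x1},{x2},{x3},{x4},{x7},{x1,x2},{x1,x3},{x1,x7},{x2,x3},{x3,x7},{x1,x3,x7}} V2={{x3},{x4},{x1,x3},{x2,x3},{x3,x7},{x1,x3,x7}} V3={{x5},{x6}} V4={{x3},{x1,x3},{x2,x3},{x3,x7},{x1,x3,x7}}
  V12={{x3},{x4},{x1,x3},{x2,x3},{x3,x7},{x1,x3,x7}} V14={{x3},{x1,x3},{x2,x3},{x3,x7},{x1,x3,x7}} V24={{x3},{x1,x3},{x2,x3},{x3,x7},{x1,x3,x7}}
  V124={{x3},{x1,x3},{x2,x3},{x3,x7},{x1,x3,x7}}
C dims 4,3,1; δ0: rk_F7 2; δ1: rk_F7 1
Ȟ^0 = (4 − 2) − 0 = 2, so Ȟ^0 ≅ Z/7 ⊕ Z/7
Ȟ^1 = (3 − 1) − 2 = 0, so Ȟ^1 ≅ 0
Ȟ^2 = (1 − 0) − 1 = 0, so Ȟ^2 ≅ 0

Ȟ^0(U;F) ≅ Z/7 ⊕ Z/7,  Ȟ^1(U;F) ≅ 0,  Ȟ^2(U;F) ≅ 0


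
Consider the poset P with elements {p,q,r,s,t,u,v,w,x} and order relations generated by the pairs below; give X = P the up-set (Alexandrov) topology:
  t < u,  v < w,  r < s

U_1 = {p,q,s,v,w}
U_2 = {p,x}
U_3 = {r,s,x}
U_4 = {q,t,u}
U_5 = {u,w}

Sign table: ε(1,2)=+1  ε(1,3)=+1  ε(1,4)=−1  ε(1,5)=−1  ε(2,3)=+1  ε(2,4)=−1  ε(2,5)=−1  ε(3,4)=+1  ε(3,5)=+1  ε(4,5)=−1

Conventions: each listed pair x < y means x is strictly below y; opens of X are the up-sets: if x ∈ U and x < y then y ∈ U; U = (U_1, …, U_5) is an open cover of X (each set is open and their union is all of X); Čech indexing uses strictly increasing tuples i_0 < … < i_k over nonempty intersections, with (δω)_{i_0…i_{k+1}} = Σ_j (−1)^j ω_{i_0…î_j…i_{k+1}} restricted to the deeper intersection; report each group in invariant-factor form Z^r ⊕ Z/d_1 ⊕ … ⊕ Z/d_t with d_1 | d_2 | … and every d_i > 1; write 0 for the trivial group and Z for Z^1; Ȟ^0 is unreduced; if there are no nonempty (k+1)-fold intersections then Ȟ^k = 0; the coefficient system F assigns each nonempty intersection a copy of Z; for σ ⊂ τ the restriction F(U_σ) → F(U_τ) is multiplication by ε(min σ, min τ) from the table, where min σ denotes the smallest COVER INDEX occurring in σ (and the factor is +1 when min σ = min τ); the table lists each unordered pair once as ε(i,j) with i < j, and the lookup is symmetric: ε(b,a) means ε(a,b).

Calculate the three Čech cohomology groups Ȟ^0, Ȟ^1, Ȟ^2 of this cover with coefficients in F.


nerve of the cover:
  U12={p} U13={s} U14={q} U15={w} U23={x} U45={u}
C dims 5,6; δ0: rk 5, SNF 1^4·2
Ȟ^0 = (5 − 5) − 0 = 0, so Ȟ^0 ≅ 0
Ȟ^1 = (6 − 0) − 5 = 1 plus torsion [2], so Ȟ^1 ≅ Z ⊕ Z/2
Ȟ^2 = (0 − 0) − 0 = 0, so Ȟ^2 ≅ 0

Ȟ^0 = 0, Ȟ^1 = Z ⊕ Z/2 and Ȟ^2 = 0
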